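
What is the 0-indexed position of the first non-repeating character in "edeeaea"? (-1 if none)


Input: edeeaea
Character frequencies:
  'a': 2
  'd': 1
  'e': 4
Scanning left to right for freq == 1:
  Position 0 ('e'): freq=4, skip
  Position 1 ('d'): unique! => answer = 1

1


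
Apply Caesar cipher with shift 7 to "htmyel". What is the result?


Caesar cipher: shift "htmyel" by 7
  'h' (pos 7) + 7 = pos 14 = 'o'
  't' (pos 19) + 7 = pos 0 = 'a'
  'm' (pos 12) + 7 = pos 19 = 't'
  'y' (pos 24) + 7 = pos 5 = 'f'
  'e' (pos 4) + 7 = pos 11 = 'l'
  'l' (pos 11) + 7 = pos 18 = 's'
Result: oatfls

oatfls


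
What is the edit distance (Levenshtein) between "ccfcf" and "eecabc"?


Computing edit distance: "ccfcf" -> "eecabc"
DP table:
           e    e    c    a    b    c
      0    1    2    3    4    5    6
  c   1    1    2    2    3    4    5
  c   2    2    2    2    3    4    4
  f   3    3    3    3    3    4    5
  c   4    4    4    3    4    4    4
  f   5    5    5    4    4    5    5
Edit distance = dp[5][6] = 5

5


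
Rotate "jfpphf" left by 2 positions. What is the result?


Input: "jfpphf", rotate left by 2
First 2 characters: "jf"
Remaining characters: "pphf"
Concatenate remaining + first: "pphf" + "jf" = "pphfjf"

pphfjf


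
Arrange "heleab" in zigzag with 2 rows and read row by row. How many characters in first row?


Zigzag "heleab" into 2 rows:
Placing characters:
  'h' => row 0
  'e' => row 1
  'l' => row 0
  'e' => row 1
  'a' => row 0
  'b' => row 1
Rows:
  Row 0: "hla"
  Row 1: "eeb"
First row length: 3

3


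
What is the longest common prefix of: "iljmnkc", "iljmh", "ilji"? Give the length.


Words: iljmnkc, iljmh, ilji
  Position 0: all 'i' => match
  Position 1: all 'l' => match
  Position 2: all 'j' => match
  Position 3: ('m', 'm', 'i') => mismatch, stop
LCP = "ilj" (length 3)

3


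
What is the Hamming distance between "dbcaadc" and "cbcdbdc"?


Comparing "dbcaadc" and "cbcdbdc" position by position:
  Position 0: 'd' vs 'c' => differ
  Position 1: 'b' vs 'b' => same
  Position 2: 'c' vs 'c' => same
  Position 3: 'a' vs 'd' => differ
  Position 4: 'a' vs 'b' => differ
  Position 5: 'd' vs 'd' => same
  Position 6: 'c' vs 'c' => same
Total differences (Hamming distance): 3

3


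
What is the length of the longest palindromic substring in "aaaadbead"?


Input: "aaaadbead"
Checking substrings for palindromes:
  [0:4] "aaaa" (len 4) => palindrome
  [0:3] "aaa" (len 3) => palindrome
  [1:4] "aaa" (len 3) => palindrome
  [0:2] "aa" (len 2) => palindrome
  [1:3] "aa" (len 2) => palindrome
  [2:4] "aa" (len 2) => palindrome
Longest palindromic substring: "aaaa" with length 4

4


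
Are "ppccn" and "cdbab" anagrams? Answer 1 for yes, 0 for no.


Strings: "ppccn", "cdbab"
Sorted first:  ccnpp
Sorted second: abbcd
Differ at position 0: 'c' vs 'a' => not anagrams

0


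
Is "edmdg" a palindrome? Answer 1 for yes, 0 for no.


Input: edmdg
Reversed: gdmde
  Compare pos 0 ('e') with pos 4 ('g'): MISMATCH
  Compare pos 1 ('d') with pos 3 ('d'): match
Result: not a palindrome

0


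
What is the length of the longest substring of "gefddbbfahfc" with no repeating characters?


Input: "gefddbbfahfc"
Sliding window (track last position of each char):
  Position 0 ('g'): window [0,0] length 1 -- new best
  Position 1 ('e'): window [0,1] length 2 -- new best
  Position 2 ('f'): window [0,2] length 3 -- new best
  Position 3 ('d'): window [0,3] length 4 -- new best
  Position 4 ('d'): repeat (last at 3), move window start to 4
  Position 4 ('d'): window [4,4] length 1
  Position 5 ('b'): window [4,5] length 2
  Position 6 ('b'): repeat (last at 5), move window start to 6
  Position 6 ('b'): window [6,6] length 1
  Position 7 ('f'): window [6,7] length 2
  Position 8 ('a'): window [6,8] length 3
  Position 9 ('h'): window [6,9] length 4
  Position 10 ('f'): repeat (last at 7), move window start to 8
  Position 10 ('f'): window [8,10] length 3
  Position 11 ('c'): window [8,11] length 4
Longest substring with no repeats: "gefd" with length 4

4


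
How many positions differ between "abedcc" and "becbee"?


Comparing "abedcc" and "becbee" position by position:
  Position 0: 'a' vs 'b' => DIFFER
  Position 1: 'b' vs 'e' => DIFFER
  Position 2: 'e' vs 'c' => DIFFER
  Position 3: 'd' vs 'b' => DIFFER
  Position 4: 'c' vs 'e' => DIFFER
  Position 5: 'c' vs 'e' => DIFFER
Positions that differ: 6

6


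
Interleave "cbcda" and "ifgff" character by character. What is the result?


Interleaving "cbcda" and "ifgff":
  Position 0: 'c' from first, 'i' from second => "ci"
  Position 1: 'b' from first, 'f' from second => "bf"
  Position 2: 'c' from first, 'g' from second => "cg"
  Position 3: 'd' from first, 'f' from second => "df"
  Position 4: 'a' from first, 'f' from second => "af"
Result: cibfcgdfaf

cibfcgdfaf


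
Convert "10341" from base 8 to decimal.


Input: "10341" in base 8
Positional expansion:
  Digit '1' (value 1) x 8^4 = 4096
  Digit '0' (value 0) x 8^3 = 0
  Digit '3' (value 3) x 8^2 = 192
  Digit '4' (value 4) x 8^1 = 32
  Digit '1' (value 1) x 8^0 = 1
Sum = 4321

4321


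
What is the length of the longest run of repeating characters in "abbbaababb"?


Input: "abbbaababb"
Scanning for longest run:
  Position 1 ('b'): new char, reset run to 1
  Position 2 ('b'): continues run of 'b', length=2
  Position 3 ('b'): continues run of 'b', length=3
  Position 4 ('a'): new char, reset run to 1
  Position 5 ('a'): continues run of 'a', length=2
  Position 6 ('b'): new char, reset run to 1
  Position 7 ('a'): new char, reset run to 1
  Position 8 ('b'): new char, reset run to 1
  Position 9 ('b'): continues run of 'b', length=2
Longest run: 'b' with length 3

3


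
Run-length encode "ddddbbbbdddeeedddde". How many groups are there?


Input: ddddbbbbdddeeedddde
Scanning for consecutive runs:
  Group 1: 'd' x 4 (positions 0-3)
  Group 2: 'b' x 4 (positions 4-7)
  Group 3: 'd' x 3 (positions 8-10)
  Group 4: 'e' x 3 (positions 11-13)
  Group 5: 'd' x 4 (positions 14-17)
  Group 6: 'e' x 1 (positions 18-18)
Total groups: 6

6


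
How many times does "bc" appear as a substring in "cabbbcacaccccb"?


Searching for "bc" in "cabbbcacaccccb"
Scanning each position:
  Position 0: "ca" => no
  Position 1: "ab" => no
  Position 2: "bb" => no
  Position 3: "bb" => no
  Position 4: "bc" => MATCH
  Position 5: "ca" => no
  Position 6: "ac" => no
  Position 7: "ca" => no
  Position 8: "ac" => no
  Position 9: "cc" => no
  Position 10: "cc" => no
  Position 11: "cc" => no
  Position 12: "cb" => no
Total occurrences: 1

1


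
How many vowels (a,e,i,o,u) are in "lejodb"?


Input: lejodb
Checking each character:
  'l' at position 0: consonant
  'e' at position 1: vowel (running total: 1)
  'j' at position 2: consonant
  'o' at position 3: vowel (running total: 2)
  'd' at position 4: consonant
  'b' at position 5: consonant
Total vowels: 2

2


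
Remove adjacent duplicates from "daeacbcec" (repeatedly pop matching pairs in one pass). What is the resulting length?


Input: daeacbcec
Stack-based adjacent duplicate removal:
  Read 'd': push. Stack: d
  Read 'a': push. Stack: da
  Read 'e': push. Stack: dae
  Read 'a': push. Stack: daea
  Read 'c': push. Stack: daeac
  Read 'b': push. Stack: daeacb
  Read 'c': push. Stack: daeacbc
  Read 'e': push. Stack: daeacbce
  Read 'c': push. Stack: daeacbcec
Final stack: "daeacbcec" (length 9)

9


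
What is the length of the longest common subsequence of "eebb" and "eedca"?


LCS of "eebb" and "eedca"
DP table:
           e    e    d    c    a
      0    0    0    0    0    0
  e   0    1    1    1    1    1
  e   0    1    2    2    2    2
  b   0    1    2    2    2    2
  b   0    1    2    2    2    2
LCS length = dp[4][5] = 2

2


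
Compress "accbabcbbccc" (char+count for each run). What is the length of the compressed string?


Input: accbabcbbccc
Runs:
  'a' x 1 => "a1"
  'c' x 2 => "c2"
  'b' x 1 => "b1"
  'a' x 1 => "a1"
  'b' x 1 => "b1"
  'c' x 1 => "c1"
  'b' x 2 => "b2"
  'c' x 3 => "c3"
Compressed: "a1c2b1a1b1c1b2c3"
Compressed length: 16

16


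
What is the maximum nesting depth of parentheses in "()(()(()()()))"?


Input: "()(()(()()()))"
Tracking depth:
  Position 0 '(': depth becomes 1
  Position 1 ')': depth becomes 0
  Position 2 '(': depth becomes 1
  Position 3 '(': depth becomes 2
  Position 4 ')': depth becomes 1
  Position 5 '(': depth becomes 2
  Position 6 '(': depth becomes 3
  Position 7 ')': depth becomes 2
  Position 8 '(': depth becomes 3
  Position 9 ')': depth becomes 2
  Position 10 '(': depth becomes 3
  Position 11 ')': depth becomes 2
  Position 12 ')': depth becomes 1
  Position 13 ')': depth becomes 0
Maximum depth reached: 3

3


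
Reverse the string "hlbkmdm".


Input: hlbkmdm
Reading characters right to left:
  Position 6: 'm'
  Position 5: 'd'
  Position 4: 'm'
  Position 3: 'k'
  Position 2: 'b'
  Position 1: 'l'
  Position 0: 'h'
Reversed: mdmkblh

mdmkblh


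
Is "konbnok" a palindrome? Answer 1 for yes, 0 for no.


Input: konbnok
Reversed: konbnok
  Compare pos 0 ('k') with pos 6 ('k'): match
  Compare pos 1 ('o') with pos 5 ('o'): match
  Compare pos 2 ('n') with pos 4 ('n'): match
Result: palindrome

1


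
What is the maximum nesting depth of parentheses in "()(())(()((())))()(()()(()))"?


Input: "()(())(()((())))()(()()(()))"
Tracking depth:
  Position 0 '(': depth becomes 1
  Position 1 ')': depth becomes 0
  Position 2 '(': depth becomes 1
  Position 3 '(': depth becomes 2
  Position 4 ')': depth becomes 1
  Position 5 ')': depth becomes 0
  Position 6 '(': depth becomes 1
  Position 7 '(': depth becomes 2
  Position 8 ')': depth becomes 1
  Position 9 '(': depth becomes 2
  Position 10 '(': depth becomes 3
  Position 11 '(': depth becomes 4
  Position 12 ')': depth becomes 3
  Position 13 ')': depth becomes 2
  Position 14 ')': depth becomes 1
  Position 15 ')': depth becomes 0
  Position 16 '(': depth becomes 1
  Position 17 ')': depth becomes 0
  Position 18 '(': depth becomes 1
  Position 19 '(': depth becomes 2
  Position 20 ')': depth becomes 1
  Position 21 '(': depth becomes 2
  Position 22 ')': depth becomes 1
  Position 23 '(': depth becomes 2
  Position 24 '(': depth becomes 3
  Position 25 ')': depth becomes 2
  Position 26 ')': depth becomes 1
  Position 27 ')': depth becomes 0
Maximum depth reached: 4

4


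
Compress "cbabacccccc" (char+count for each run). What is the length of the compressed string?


Input: cbabacccccc
Runs:
  'c' x 1 => "c1"
  'b' x 1 => "b1"
  'a' x 1 => "a1"
  'b' x 1 => "b1"
  'a' x 1 => "a1"
  'c' x 6 => "c6"
Compressed: "c1b1a1b1a1c6"
Compressed length: 12

12


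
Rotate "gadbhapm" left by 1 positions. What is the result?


Input: "gadbhapm", rotate left by 1
First 1 characters: "g"
Remaining characters: "adbhapm"
Concatenate remaining + first: "adbhapm" + "g" = "adbhapmg"

adbhapmg


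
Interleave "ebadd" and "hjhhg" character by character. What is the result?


Interleaving "ebadd" and "hjhhg":
  Position 0: 'e' from first, 'h' from second => "eh"
  Position 1: 'b' from first, 'j' from second => "bj"
  Position 2: 'a' from first, 'h' from second => "ah"
  Position 3: 'd' from first, 'h' from second => "dh"
  Position 4: 'd' from first, 'g' from second => "dg"
Result: ehbjahdhdg

ehbjahdhdg


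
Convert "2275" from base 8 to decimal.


Input: "2275" in base 8
Positional expansion:
  Digit '2' (value 2) x 8^3 = 1024
  Digit '2' (value 2) x 8^2 = 128
  Digit '7' (value 7) x 8^1 = 56
  Digit '5' (value 5) x 8^0 = 5
Sum = 1213

1213


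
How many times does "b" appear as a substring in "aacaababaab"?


Searching for "b" in "aacaababaab"
Scanning each position:
  Position 0: "a" => no
  Position 1: "a" => no
  Position 2: "c" => no
  Position 3: "a" => no
  Position 4: "a" => no
  Position 5: "b" => MATCH
  Position 6: "a" => no
  Position 7: "b" => MATCH
  Position 8: "a" => no
  Position 9: "a" => no
  Position 10: "b" => MATCH
Total occurrences: 3

3


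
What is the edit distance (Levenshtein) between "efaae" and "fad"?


Computing edit distance: "efaae" -> "fad"
DP table:
           f    a    d
      0    1    2    3
  e   1    1    2    3
  f   2    1    2    3
  a   3    2    1    2
  a   4    3    2    2
  e   5    4    3    3
Edit distance = dp[5][3] = 3

3


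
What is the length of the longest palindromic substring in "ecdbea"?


Input: "ecdbea"
Checking substrings for palindromes:
  No multi-char palindromic substrings found
Longest palindromic substring: "e" with length 1

1


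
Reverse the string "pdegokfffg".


Input: pdegokfffg
Reading characters right to left:
  Position 9: 'g'
  Position 8: 'f'
  Position 7: 'f'
  Position 6: 'f'
  Position 5: 'k'
  Position 4: 'o'
  Position 3: 'g'
  Position 2: 'e'
  Position 1: 'd'
  Position 0: 'p'
Reversed: gfffkogedp

gfffkogedp


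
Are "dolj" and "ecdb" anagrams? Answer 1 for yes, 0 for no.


Strings: "dolj", "ecdb"
Sorted first:  djlo
Sorted second: bcde
Differ at position 0: 'd' vs 'b' => not anagrams

0


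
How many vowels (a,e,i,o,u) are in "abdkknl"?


Input: abdkknl
Checking each character:
  'a' at position 0: vowel (running total: 1)
  'b' at position 1: consonant
  'd' at position 2: consonant
  'k' at position 3: consonant
  'k' at position 4: consonant
  'n' at position 5: consonant
  'l' at position 6: consonant
Total vowels: 1

1


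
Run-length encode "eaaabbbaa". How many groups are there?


Input: eaaabbbaa
Scanning for consecutive runs:
  Group 1: 'e' x 1 (positions 0-0)
  Group 2: 'a' x 3 (positions 1-3)
  Group 3: 'b' x 3 (positions 4-6)
  Group 4: 'a' x 2 (positions 7-8)
Total groups: 4

4


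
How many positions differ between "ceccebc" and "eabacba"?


Comparing "ceccebc" and "eabacba" position by position:
  Position 0: 'c' vs 'e' => DIFFER
  Position 1: 'e' vs 'a' => DIFFER
  Position 2: 'c' vs 'b' => DIFFER
  Position 3: 'c' vs 'a' => DIFFER
  Position 4: 'e' vs 'c' => DIFFER
  Position 5: 'b' vs 'b' => same
  Position 6: 'c' vs 'a' => DIFFER
Positions that differ: 6

6


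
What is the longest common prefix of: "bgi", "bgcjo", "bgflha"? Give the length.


Words: bgi, bgcjo, bgflha
  Position 0: all 'b' => match
  Position 1: all 'g' => match
  Position 2: ('i', 'c', 'f') => mismatch, stop
LCP = "bg" (length 2)

2


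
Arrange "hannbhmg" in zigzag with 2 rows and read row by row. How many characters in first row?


Zigzag "hannbhmg" into 2 rows:
Placing characters:
  'h' => row 0
  'a' => row 1
  'n' => row 0
  'n' => row 1
  'b' => row 0
  'h' => row 1
  'm' => row 0
  'g' => row 1
Rows:
  Row 0: "hnbm"
  Row 1: "anhg"
First row length: 4

4


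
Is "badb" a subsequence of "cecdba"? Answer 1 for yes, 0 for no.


Check if "badb" is a subsequence of "cecdba"
Greedy scan:
  Position 0 ('c'): no match needed
  Position 1 ('e'): no match needed
  Position 2 ('c'): no match needed
  Position 3 ('d'): no match needed
  Position 4 ('b'): matches sub[0] = 'b'
  Position 5 ('a'): matches sub[1] = 'a'
Only matched 2/4 characters => not a subsequence

0


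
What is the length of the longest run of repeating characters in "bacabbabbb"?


Input: "bacabbabbb"
Scanning for longest run:
  Position 1 ('a'): new char, reset run to 1
  Position 2 ('c'): new char, reset run to 1
  Position 3 ('a'): new char, reset run to 1
  Position 4 ('b'): new char, reset run to 1
  Position 5 ('b'): continues run of 'b', length=2
  Position 6 ('a'): new char, reset run to 1
  Position 7 ('b'): new char, reset run to 1
  Position 8 ('b'): continues run of 'b', length=2
  Position 9 ('b'): continues run of 'b', length=3
Longest run: 'b' with length 3

3


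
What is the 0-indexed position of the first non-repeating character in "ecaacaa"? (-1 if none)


Input: ecaacaa
Character frequencies:
  'a': 4
  'c': 2
  'e': 1
Scanning left to right for freq == 1:
  Position 0 ('e'): unique! => answer = 0

0


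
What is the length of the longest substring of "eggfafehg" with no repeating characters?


Input: "eggfafehg"
Sliding window (track last position of each char):
  Position 0 ('e'): window [0,0] length 1 -- new best
  Position 1 ('g'): window [0,1] length 2 -- new best
  Position 2 ('g'): repeat (last at 1), move window start to 2
  Position 2 ('g'): window [2,2] length 1
  Position 3 ('f'): window [2,3] length 2
  Position 4 ('a'): window [2,4] length 3 -- new best
  Position 5 ('f'): repeat (last at 3), move window start to 4
  Position 5 ('f'): window [4,5] length 2
  Position 6 ('e'): window [4,6] length 3
  Position 7 ('h'): window [4,7] length 4 -- new best
  Position 8 ('g'): window [4,8] length 5 -- new best
Longest substring with no repeats: "afehg" with length 5

5


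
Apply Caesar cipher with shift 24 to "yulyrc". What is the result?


Caesar cipher: shift "yulyrc" by 24
  'y' (pos 24) + 24 = pos 22 = 'w'
  'u' (pos 20) + 24 = pos 18 = 's'
  'l' (pos 11) + 24 = pos 9 = 'j'
  'y' (pos 24) + 24 = pos 22 = 'w'
  'r' (pos 17) + 24 = pos 15 = 'p'
  'c' (pos 2) + 24 = pos 0 = 'a'
Result: wsjwpa

wsjwpa


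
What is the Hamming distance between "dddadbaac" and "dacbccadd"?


Comparing "dddadbaac" and "dacbccadd" position by position:
  Position 0: 'd' vs 'd' => same
  Position 1: 'd' vs 'a' => differ
  Position 2: 'd' vs 'c' => differ
  Position 3: 'a' vs 'b' => differ
  Position 4: 'd' vs 'c' => differ
  Position 5: 'b' vs 'c' => differ
  Position 6: 'a' vs 'a' => same
  Position 7: 'a' vs 'd' => differ
  Position 8: 'c' vs 'd' => differ
Total differences (Hamming distance): 7

7


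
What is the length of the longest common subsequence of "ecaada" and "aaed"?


LCS of "ecaada" and "aaed"
DP table:
           a    a    e    d
      0    0    0    0    0
  e   0    0    0    1    1
  c   0    0    0    1    1
  a   0    1    1    1    1
  a   0    1    2    2    2
  d   0    1    2    2    3
  a   0    1    2    2    3
LCS length = dp[6][4] = 3

3


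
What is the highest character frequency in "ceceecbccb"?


Input: ceceecbccb
Character counts:
  'b': 2
  'c': 5
  'e': 3
Maximum frequency: 5

5


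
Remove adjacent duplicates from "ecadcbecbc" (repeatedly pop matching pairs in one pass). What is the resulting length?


Input: ecadcbecbc
Stack-based adjacent duplicate removal:
  Read 'e': push. Stack: e
  Read 'c': push. Stack: ec
  Read 'a': push. Stack: eca
  Read 'd': push. Stack: ecad
  Read 'c': push. Stack: ecadc
  Read 'b': push. Stack: ecadcb
  Read 'e': push. Stack: ecadcbe
  Read 'c': push. Stack: ecadcbec
  Read 'b': push. Stack: ecadcbecb
  Read 'c': push. Stack: ecadcbecbc
Final stack: "ecadcbecbc" (length 10)

10


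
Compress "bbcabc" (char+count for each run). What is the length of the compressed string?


Input: bbcabc
Runs:
  'b' x 2 => "b2"
  'c' x 1 => "c1"
  'a' x 1 => "a1"
  'b' x 1 => "b1"
  'c' x 1 => "c1"
Compressed: "b2c1a1b1c1"
Compressed length: 10

10


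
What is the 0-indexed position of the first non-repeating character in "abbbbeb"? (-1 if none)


Input: abbbbeb
Character frequencies:
  'a': 1
  'b': 5
  'e': 1
Scanning left to right for freq == 1:
  Position 0 ('a'): unique! => answer = 0

0


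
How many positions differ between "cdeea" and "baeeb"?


Comparing "cdeea" and "baeeb" position by position:
  Position 0: 'c' vs 'b' => DIFFER
  Position 1: 'd' vs 'a' => DIFFER
  Position 2: 'e' vs 'e' => same
  Position 3: 'e' vs 'e' => same
  Position 4: 'a' vs 'b' => DIFFER
Positions that differ: 3

3


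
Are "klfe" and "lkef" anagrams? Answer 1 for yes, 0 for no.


Strings: "klfe", "lkef"
Sorted first:  efkl
Sorted second: efkl
Sorted forms match => anagrams

1


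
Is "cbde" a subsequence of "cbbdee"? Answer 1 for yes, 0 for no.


Check if "cbde" is a subsequence of "cbbdee"
Greedy scan:
  Position 0 ('c'): matches sub[0] = 'c'
  Position 1 ('b'): matches sub[1] = 'b'
  Position 2 ('b'): no match needed
  Position 3 ('d'): matches sub[2] = 'd'
  Position 4 ('e'): matches sub[3] = 'e'
  Position 5 ('e'): no match needed
All 4 characters matched => is a subsequence

1


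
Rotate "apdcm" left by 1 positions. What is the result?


Input: "apdcm", rotate left by 1
First 1 characters: "a"
Remaining characters: "pdcm"
Concatenate remaining + first: "pdcm" + "a" = "pdcma"

pdcma


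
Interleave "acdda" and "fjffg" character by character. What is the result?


Interleaving "acdda" and "fjffg":
  Position 0: 'a' from first, 'f' from second => "af"
  Position 1: 'c' from first, 'j' from second => "cj"
  Position 2: 'd' from first, 'f' from second => "df"
  Position 3: 'd' from first, 'f' from second => "df"
  Position 4: 'a' from first, 'g' from second => "ag"
Result: afcjdfdfag

afcjdfdfag


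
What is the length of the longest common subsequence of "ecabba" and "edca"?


LCS of "ecabba" and "edca"
DP table:
           e    d    c    a
      0    0    0    0    0
  e   0    1    1    1    1
  c   0    1    1    2    2
  a   0    1    1    2    3
  b   0    1    1    2    3
  b   0    1    1    2    3
  a   0    1    1    2    3
LCS length = dp[6][4] = 3

3


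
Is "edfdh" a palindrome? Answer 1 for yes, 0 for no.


Input: edfdh
Reversed: hdfde
  Compare pos 0 ('e') with pos 4 ('h'): MISMATCH
  Compare pos 1 ('d') with pos 3 ('d'): match
Result: not a palindrome

0


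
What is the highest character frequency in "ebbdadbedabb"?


Input: ebbdadbedabb
Character counts:
  'a': 2
  'b': 5
  'd': 3
  'e': 2
Maximum frequency: 5

5


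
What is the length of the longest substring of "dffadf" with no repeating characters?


Input: "dffadf"
Sliding window (track last position of each char):
  Position 0 ('d'): window [0,0] length 1 -- new best
  Position 1 ('f'): window [0,1] length 2 -- new best
  Position 2 ('f'): repeat (last at 1), move window start to 2
  Position 2 ('f'): window [2,2] length 1
  Position 3 ('a'): window [2,3] length 2
  Position 4 ('d'): window [2,4] length 3 -- new best
  Position 5 ('f'): repeat (last at 2), move window start to 3
  Position 5 ('f'): window [3,5] length 3
Longest substring with no repeats: "fad" with length 3

3


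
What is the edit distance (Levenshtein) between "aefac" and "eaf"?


Computing edit distance: "aefac" -> "eaf"
DP table:
           e    a    f
      0    1    2    3
  a   1    1    1    2
  e   2    1    2    2
  f   3    2    2    2
  a   4    3    2    3
  c   5    4    3    3
Edit distance = dp[5][3] = 3

3


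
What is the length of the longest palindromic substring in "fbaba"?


Input: "fbaba"
Checking substrings for palindromes:
  [1:4] "bab" (len 3) => palindrome
  [2:5] "aba" (len 3) => palindrome
Longest palindromic substring: "bab" with length 3

3


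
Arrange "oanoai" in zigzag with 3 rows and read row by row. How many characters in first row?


Zigzag "oanoai" into 3 rows:
Placing characters:
  'o' => row 0
  'a' => row 1
  'n' => row 2
  'o' => row 1
  'a' => row 0
  'i' => row 1
Rows:
  Row 0: "oa"
  Row 1: "aoi"
  Row 2: "n"
First row length: 2

2


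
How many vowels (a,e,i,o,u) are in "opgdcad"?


Input: opgdcad
Checking each character:
  'o' at position 0: vowel (running total: 1)
  'p' at position 1: consonant
  'g' at position 2: consonant
  'd' at position 3: consonant
  'c' at position 4: consonant
  'a' at position 5: vowel (running total: 2)
  'd' at position 6: consonant
Total vowels: 2

2


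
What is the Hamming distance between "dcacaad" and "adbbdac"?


Comparing "dcacaad" and "adbbdac" position by position:
  Position 0: 'd' vs 'a' => differ
  Position 1: 'c' vs 'd' => differ
  Position 2: 'a' vs 'b' => differ
  Position 3: 'c' vs 'b' => differ
  Position 4: 'a' vs 'd' => differ
  Position 5: 'a' vs 'a' => same
  Position 6: 'd' vs 'c' => differ
Total differences (Hamming distance): 6

6


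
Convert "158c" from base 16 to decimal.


Input: "158c" in base 16
Positional expansion:
  Digit '1' (value 1) x 16^3 = 4096
  Digit '5' (value 5) x 16^2 = 1280
  Digit '8' (value 8) x 16^1 = 128
  Digit 'c' (value 12) x 16^0 = 12
Sum = 5516

5516


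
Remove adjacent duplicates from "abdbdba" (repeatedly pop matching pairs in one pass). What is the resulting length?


Input: abdbdba
Stack-based adjacent duplicate removal:
  Read 'a': push. Stack: a
  Read 'b': push. Stack: ab
  Read 'd': push. Stack: abd
  Read 'b': push. Stack: abdb
  Read 'd': push. Stack: abdbd
  Read 'b': push. Stack: abdbdb
  Read 'a': push. Stack: abdbdba
Final stack: "abdbdba" (length 7)

7


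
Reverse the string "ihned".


Input: ihned
Reading characters right to left:
  Position 4: 'd'
  Position 3: 'e'
  Position 2: 'n'
  Position 1: 'h'
  Position 0: 'i'
Reversed: denhi

denhi


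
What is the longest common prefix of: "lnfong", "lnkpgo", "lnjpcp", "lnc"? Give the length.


Words: lnfong, lnkpgo, lnjpcp, lnc
  Position 0: all 'l' => match
  Position 1: all 'n' => match
  Position 2: ('f', 'k', 'j', 'c') => mismatch, stop
LCP = "ln" (length 2)

2


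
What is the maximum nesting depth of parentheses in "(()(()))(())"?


Input: "(()(()))(())"
Tracking depth:
  Position 0 '(': depth becomes 1
  Position 1 '(': depth becomes 2
  Position 2 ')': depth becomes 1
  Position 3 '(': depth becomes 2
  Position 4 '(': depth becomes 3
  Position 5 ')': depth becomes 2
  Position 6 ')': depth becomes 1
  Position 7 ')': depth becomes 0
  Position 8 '(': depth becomes 1
  Position 9 '(': depth becomes 2
  Position 10 ')': depth becomes 1
  Position 11 ')': depth becomes 0
Maximum depth reached: 3

3


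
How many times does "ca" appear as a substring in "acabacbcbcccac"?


Searching for "ca" in "acabacbcbcccac"
Scanning each position:
  Position 0: "ac" => no
  Position 1: "ca" => MATCH
  Position 2: "ab" => no
  Position 3: "ba" => no
  Position 4: "ac" => no
  Position 5: "cb" => no
  Position 6: "bc" => no
  Position 7: "cb" => no
  Position 8: "bc" => no
  Position 9: "cc" => no
  Position 10: "cc" => no
  Position 11: "ca" => MATCH
  Position 12: "ac" => no
Total occurrences: 2

2


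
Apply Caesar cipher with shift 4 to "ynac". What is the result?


Caesar cipher: shift "ynac" by 4
  'y' (pos 24) + 4 = pos 2 = 'c'
  'n' (pos 13) + 4 = pos 17 = 'r'
  'a' (pos 0) + 4 = pos 4 = 'e'
  'c' (pos 2) + 4 = pos 6 = 'g'
Result: creg

creg


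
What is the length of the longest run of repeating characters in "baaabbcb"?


Input: "baaabbcb"
Scanning for longest run:
  Position 1 ('a'): new char, reset run to 1
  Position 2 ('a'): continues run of 'a', length=2
  Position 3 ('a'): continues run of 'a', length=3
  Position 4 ('b'): new char, reset run to 1
  Position 5 ('b'): continues run of 'b', length=2
  Position 6 ('c'): new char, reset run to 1
  Position 7 ('b'): new char, reset run to 1
Longest run: 'a' with length 3

3


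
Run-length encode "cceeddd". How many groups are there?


Input: cceeddd
Scanning for consecutive runs:
  Group 1: 'c' x 2 (positions 0-1)
  Group 2: 'e' x 2 (positions 2-3)
  Group 3: 'd' x 3 (positions 4-6)
Total groups: 3

3


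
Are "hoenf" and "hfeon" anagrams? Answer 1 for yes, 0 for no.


Strings: "hoenf", "hfeon"
Sorted first:  efhno
Sorted second: efhno
Sorted forms match => anagrams

1


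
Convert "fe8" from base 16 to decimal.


Input: "fe8" in base 16
Positional expansion:
  Digit 'f' (value 15) x 16^2 = 3840
  Digit 'e' (value 14) x 16^1 = 224
  Digit '8' (value 8) x 16^0 = 8
Sum = 4072

4072


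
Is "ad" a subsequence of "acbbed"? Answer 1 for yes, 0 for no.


Check if "ad" is a subsequence of "acbbed"
Greedy scan:
  Position 0 ('a'): matches sub[0] = 'a'
  Position 1 ('c'): no match needed
  Position 2 ('b'): no match needed
  Position 3 ('b'): no match needed
  Position 4 ('e'): no match needed
  Position 5 ('d'): matches sub[1] = 'd'
All 2 characters matched => is a subsequence

1


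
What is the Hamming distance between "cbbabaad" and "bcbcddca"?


Comparing "cbbabaad" and "bcbcddca" position by position:
  Position 0: 'c' vs 'b' => differ
  Position 1: 'b' vs 'c' => differ
  Position 2: 'b' vs 'b' => same
  Position 3: 'a' vs 'c' => differ
  Position 4: 'b' vs 'd' => differ
  Position 5: 'a' vs 'd' => differ
  Position 6: 'a' vs 'c' => differ
  Position 7: 'd' vs 'a' => differ
Total differences (Hamming distance): 7

7


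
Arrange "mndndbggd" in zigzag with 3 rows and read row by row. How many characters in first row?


Zigzag "mndndbggd" into 3 rows:
Placing characters:
  'm' => row 0
  'n' => row 1
  'd' => row 2
  'n' => row 1
  'd' => row 0
  'b' => row 1
  'g' => row 2
  'g' => row 1
  'd' => row 0
Rows:
  Row 0: "mdd"
  Row 1: "nnbg"
  Row 2: "dg"
First row length: 3

3


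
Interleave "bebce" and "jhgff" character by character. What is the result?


Interleaving "bebce" and "jhgff":
  Position 0: 'b' from first, 'j' from second => "bj"
  Position 1: 'e' from first, 'h' from second => "eh"
  Position 2: 'b' from first, 'g' from second => "bg"
  Position 3: 'c' from first, 'f' from second => "cf"
  Position 4: 'e' from first, 'f' from second => "ef"
Result: bjehbgcfef

bjehbgcfef


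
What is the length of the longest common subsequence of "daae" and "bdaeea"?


LCS of "daae" and "bdaeea"
DP table:
           b    d    a    e    e    a
      0    0    0    0    0    0    0
  d   0    0    1    1    1    1    1
  a   0    0    1    2    2    2    2
  a   0    0    1    2    2    2    3
  e   0    0    1    2    3    3    3
LCS length = dp[4][6] = 3

3


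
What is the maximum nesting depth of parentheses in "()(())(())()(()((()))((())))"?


Input: "()(())(())()(()((()))((())))"
Tracking depth:
  Position 0 '(': depth becomes 1
  Position 1 ')': depth becomes 0
  Position 2 '(': depth becomes 1
  Position 3 '(': depth becomes 2
  Position 4 ')': depth becomes 1
  Position 5 ')': depth becomes 0
  Position 6 '(': depth becomes 1
  Position 7 '(': depth becomes 2
  Position 8 ')': depth becomes 1
  Position 9 ')': depth becomes 0
  Position 10 '(': depth becomes 1
  Position 11 ')': depth becomes 0
  Position 12 '(': depth becomes 1
  Position 13 '(': depth becomes 2
  Position 14 ')': depth becomes 1
  Position 15 '(': depth becomes 2
  Position 16 '(': depth becomes 3
  Position 17 '(': depth becomes 4
  Position 18 ')': depth becomes 3
  Position 19 ')': depth becomes 2
  Position 20 ')': depth becomes 1
  Position 21 '(': depth becomes 2
  Position 22 '(': depth becomes 3
  Position 23 '(': depth becomes 4
  Position 24 ')': depth becomes 3
  Position 25 ')': depth becomes 2
  Position 26 ')': depth becomes 1
  Position 27 ')': depth becomes 0
Maximum depth reached: 4

4


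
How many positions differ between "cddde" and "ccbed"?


Comparing "cddde" and "ccbed" position by position:
  Position 0: 'c' vs 'c' => same
  Position 1: 'd' vs 'c' => DIFFER
  Position 2: 'd' vs 'b' => DIFFER
  Position 3: 'd' vs 'e' => DIFFER
  Position 4: 'e' vs 'd' => DIFFER
Positions that differ: 4

4


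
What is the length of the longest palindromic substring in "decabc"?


Input: "decabc"
Checking substrings for palindromes:
  No multi-char palindromic substrings found
Longest palindromic substring: "d" with length 1

1


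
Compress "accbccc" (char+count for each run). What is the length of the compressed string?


Input: accbccc
Runs:
  'a' x 1 => "a1"
  'c' x 2 => "c2"
  'b' x 1 => "b1"
  'c' x 3 => "c3"
Compressed: "a1c2b1c3"
Compressed length: 8

8


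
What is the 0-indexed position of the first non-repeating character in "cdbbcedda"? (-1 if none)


Input: cdbbcedda
Character frequencies:
  'a': 1
  'b': 2
  'c': 2
  'd': 3
  'e': 1
Scanning left to right for freq == 1:
  Position 0 ('c'): freq=2, skip
  Position 1 ('d'): freq=3, skip
  Position 2 ('b'): freq=2, skip
  Position 3 ('b'): freq=2, skip
  Position 4 ('c'): freq=2, skip
  Position 5 ('e'): unique! => answer = 5

5


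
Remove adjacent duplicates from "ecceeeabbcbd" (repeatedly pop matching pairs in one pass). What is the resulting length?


Input: ecceeeabbcbd
Stack-based adjacent duplicate removal:
  Read 'e': push. Stack: e
  Read 'c': push. Stack: ec
  Read 'c': matches stack top 'c' => pop. Stack: e
  Read 'e': matches stack top 'e' => pop. Stack: (empty)
  Read 'e': push. Stack: e
  Read 'e': matches stack top 'e' => pop. Stack: (empty)
  Read 'a': push. Stack: a
  Read 'b': push. Stack: ab
  Read 'b': matches stack top 'b' => pop. Stack: a
  Read 'c': push. Stack: ac
  Read 'b': push. Stack: acb
  Read 'd': push. Stack: acbd
Final stack: "acbd" (length 4)

4


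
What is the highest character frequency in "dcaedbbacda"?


Input: dcaedbbacda
Character counts:
  'a': 3
  'b': 2
  'c': 2
  'd': 3
  'e': 1
Maximum frequency: 3

3


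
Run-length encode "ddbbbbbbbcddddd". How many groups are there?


Input: ddbbbbbbbcddddd
Scanning for consecutive runs:
  Group 1: 'd' x 2 (positions 0-1)
  Group 2: 'b' x 7 (positions 2-8)
  Group 3: 'c' x 1 (positions 9-9)
  Group 4: 'd' x 5 (positions 10-14)
Total groups: 4

4


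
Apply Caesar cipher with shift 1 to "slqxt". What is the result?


Caesar cipher: shift "slqxt" by 1
  's' (pos 18) + 1 = pos 19 = 't'
  'l' (pos 11) + 1 = pos 12 = 'm'
  'q' (pos 16) + 1 = pos 17 = 'r'
  'x' (pos 23) + 1 = pos 24 = 'y'
  't' (pos 19) + 1 = pos 20 = 'u'
Result: tmryu

tmryu


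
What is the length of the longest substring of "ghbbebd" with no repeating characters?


Input: "ghbbebd"
Sliding window (track last position of each char):
  Position 0 ('g'): window [0,0] length 1 -- new best
  Position 1 ('h'): window [0,1] length 2 -- new best
  Position 2 ('b'): window [0,2] length 3 -- new best
  Position 3 ('b'): repeat (last at 2), move window start to 3
  Position 3 ('b'): window [3,3] length 1
  Position 4 ('e'): window [3,4] length 2
  Position 5 ('b'): repeat (last at 3), move window start to 4
  Position 5 ('b'): window [4,5] length 2
  Position 6 ('d'): window [4,6] length 3
Longest substring with no repeats: "ghb" with length 3

3


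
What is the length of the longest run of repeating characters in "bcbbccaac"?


Input: "bcbbccaac"
Scanning for longest run:
  Position 1 ('c'): new char, reset run to 1
  Position 2 ('b'): new char, reset run to 1
  Position 3 ('b'): continues run of 'b', length=2
  Position 4 ('c'): new char, reset run to 1
  Position 5 ('c'): continues run of 'c', length=2
  Position 6 ('a'): new char, reset run to 1
  Position 7 ('a'): continues run of 'a', length=2
  Position 8 ('c'): new char, reset run to 1
Longest run: 'b' with length 2

2


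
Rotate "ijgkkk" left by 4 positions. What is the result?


Input: "ijgkkk", rotate left by 4
First 4 characters: "ijgk"
Remaining characters: "kk"
Concatenate remaining + first: "kk" + "ijgk" = "kkijgk"

kkijgk


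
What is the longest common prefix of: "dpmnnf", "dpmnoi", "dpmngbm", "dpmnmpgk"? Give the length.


Words: dpmnnf, dpmnoi, dpmngbm, dpmnmpgk
  Position 0: all 'd' => match
  Position 1: all 'p' => match
  Position 2: all 'm' => match
  Position 3: all 'n' => match
  Position 4: ('n', 'o', 'g', 'm') => mismatch, stop
LCP = "dpmn" (length 4)

4


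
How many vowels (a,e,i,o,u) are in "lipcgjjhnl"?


Input: lipcgjjhnl
Checking each character:
  'l' at position 0: consonant
  'i' at position 1: vowel (running total: 1)
  'p' at position 2: consonant
  'c' at position 3: consonant
  'g' at position 4: consonant
  'j' at position 5: consonant
  'j' at position 6: consonant
  'h' at position 7: consonant
  'n' at position 8: consonant
  'l' at position 9: consonant
Total vowels: 1

1


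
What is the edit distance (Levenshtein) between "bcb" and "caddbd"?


Computing edit distance: "bcb" -> "caddbd"
DP table:
           c    a    d    d    b    d
      0    1    2    3    4    5    6
  b   1    1    2    3    4    4    5
  c   2    1    2    3    4    5    5
  b   3    2    2    3    4    4    5
Edit distance = dp[3][6] = 5

5


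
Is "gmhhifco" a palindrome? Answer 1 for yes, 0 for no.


Input: gmhhifco
Reversed: ocfihhmg
  Compare pos 0 ('g') with pos 7 ('o'): MISMATCH
  Compare pos 1 ('m') with pos 6 ('c'): MISMATCH
  Compare pos 2 ('h') with pos 5 ('f'): MISMATCH
  Compare pos 3 ('h') with pos 4 ('i'): MISMATCH
Result: not a palindrome

0


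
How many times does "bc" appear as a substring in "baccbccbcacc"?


Searching for "bc" in "baccbccbcacc"
Scanning each position:
  Position 0: "ba" => no
  Position 1: "ac" => no
  Position 2: "cc" => no
  Position 3: "cb" => no
  Position 4: "bc" => MATCH
  Position 5: "cc" => no
  Position 6: "cb" => no
  Position 7: "bc" => MATCH
  Position 8: "ca" => no
  Position 9: "ac" => no
  Position 10: "cc" => no
Total occurrences: 2

2


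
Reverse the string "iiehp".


Input: iiehp
Reading characters right to left:
  Position 4: 'p'
  Position 3: 'h'
  Position 2: 'e'
  Position 1: 'i'
  Position 0: 'i'
Reversed: pheii

pheii


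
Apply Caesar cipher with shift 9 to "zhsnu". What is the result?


Caesar cipher: shift "zhsnu" by 9
  'z' (pos 25) + 9 = pos 8 = 'i'
  'h' (pos 7) + 9 = pos 16 = 'q'
  's' (pos 18) + 9 = pos 1 = 'b'
  'n' (pos 13) + 9 = pos 22 = 'w'
  'u' (pos 20) + 9 = pos 3 = 'd'
Result: iqbwd

iqbwd


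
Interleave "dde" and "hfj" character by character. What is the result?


Interleaving "dde" and "hfj":
  Position 0: 'd' from first, 'h' from second => "dh"
  Position 1: 'd' from first, 'f' from second => "df"
  Position 2: 'e' from first, 'j' from second => "ej"
Result: dhdfej

dhdfej


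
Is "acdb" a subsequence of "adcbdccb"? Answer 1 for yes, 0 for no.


Check if "acdb" is a subsequence of "adcbdccb"
Greedy scan:
  Position 0 ('a'): matches sub[0] = 'a'
  Position 1 ('d'): no match needed
  Position 2 ('c'): matches sub[1] = 'c'
  Position 3 ('b'): no match needed
  Position 4 ('d'): matches sub[2] = 'd'
  Position 5 ('c'): no match needed
  Position 6 ('c'): no match needed
  Position 7 ('b'): matches sub[3] = 'b'
All 4 characters matched => is a subsequence

1


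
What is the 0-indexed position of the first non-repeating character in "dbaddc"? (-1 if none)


Input: dbaddc
Character frequencies:
  'a': 1
  'b': 1
  'c': 1
  'd': 3
Scanning left to right for freq == 1:
  Position 0 ('d'): freq=3, skip
  Position 1 ('b'): unique! => answer = 1

1


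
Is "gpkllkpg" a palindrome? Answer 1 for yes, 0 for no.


Input: gpkllkpg
Reversed: gpkllkpg
  Compare pos 0 ('g') with pos 7 ('g'): match
  Compare pos 1 ('p') with pos 6 ('p'): match
  Compare pos 2 ('k') with pos 5 ('k'): match
  Compare pos 3 ('l') with pos 4 ('l'): match
Result: palindrome

1


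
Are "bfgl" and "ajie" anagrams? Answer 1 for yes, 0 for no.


Strings: "bfgl", "ajie"
Sorted first:  bfgl
Sorted second: aeij
Differ at position 0: 'b' vs 'a' => not anagrams

0


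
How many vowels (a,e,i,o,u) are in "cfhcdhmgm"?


Input: cfhcdhmgm
Checking each character:
  'c' at position 0: consonant
  'f' at position 1: consonant
  'h' at position 2: consonant
  'c' at position 3: consonant
  'd' at position 4: consonant
  'h' at position 5: consonant
  'm' at position 6: consonant
  'g' at position 7: consonant
  'm' at position 8: consonant
Total vowels: 0

0


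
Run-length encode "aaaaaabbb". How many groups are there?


Input: aaaaaabbb
Scanning for consecutive runs:
  Group 1: 'a' x 6 (positions 0-5)
  Group 2: 'b' x 3 (positions 6-8)
Total groups: 2

2


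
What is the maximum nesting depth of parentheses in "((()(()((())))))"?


Input: "((()(()((())))))"
Tracking depth:
  Position 0 '(': depth becomes 1
  Position 1 '(': depth becomes 2
  Position 2 '(': depth becomes 3
  Position 3 ')': depth becomes 2
  Position 4 '(': depth becomes 3
  Position 5 '(': depth becomes 4
  Position 6 ')': depth becomes 3
  Position 7 '(': depth becomes 4
  Position 8 '(': depth becomes 5
  Position 9 '(': depth becomes 6
  Position 10 ')': depth becomes 5
  Position 11 ')': depth becomes 4
  Position 12 ')': depth becomes 3
  Position 13 ')': depth becomes 2
  Position 14 ')': depth becomes 1
  Position 15 ')': depth becomes 0
Maximum depth reached: 6

6


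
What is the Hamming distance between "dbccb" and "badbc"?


Comparing "dbccb" and "badbc" position by position:
  Position 0: 'd' vs 'b' => differ
  Position 1: 'b' vs 'a' => differ
  Position 2: 'c' vs 'd' => differ
  Position 3: 'c' vs 'b' => differ
  Position 4: 'b' vs 'c' => differ
Total differences (Hamming distance): 5

5
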